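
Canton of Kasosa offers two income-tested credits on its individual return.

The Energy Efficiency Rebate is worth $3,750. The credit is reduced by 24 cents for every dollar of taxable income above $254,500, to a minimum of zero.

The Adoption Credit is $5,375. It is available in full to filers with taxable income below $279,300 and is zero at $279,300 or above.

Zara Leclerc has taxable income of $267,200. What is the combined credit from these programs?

$6,077

Energy Efficiency Rebate: 24% of the $12,700 excess over $254,500 is $3,048; credit = $3,750 − $3,048 = $702.
Adoption Credit: $267,200 is below the $279,300 cutoff, so the full $5,375 applies.
Total: $702 + $5,375 = $6,077.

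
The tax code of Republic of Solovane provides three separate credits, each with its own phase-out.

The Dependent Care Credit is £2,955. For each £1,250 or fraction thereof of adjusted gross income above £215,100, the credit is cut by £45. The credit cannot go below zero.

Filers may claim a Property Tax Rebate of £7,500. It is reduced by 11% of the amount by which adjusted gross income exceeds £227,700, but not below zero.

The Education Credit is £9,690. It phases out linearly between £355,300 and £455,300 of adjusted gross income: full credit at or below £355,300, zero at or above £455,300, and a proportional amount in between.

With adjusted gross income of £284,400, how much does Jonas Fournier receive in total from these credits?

£11,388

Dependent Care Credit: income exceeds £215,100 by £69,300, which is 56 full-or-partial £1,250 increments; reduction = 56 × £45 = £2,520, leaving £435.
Property Tax Rebate: 11% of the £56,700 excess over £227,700 is £6,237; credit = £7,500 − £6,237 = £1,263.
Education Credit: £284,400 is at or below the £355,300 threshold, so the full £9,690 applies.
Total: £435 + £1,263 + £9,690 = £11,388.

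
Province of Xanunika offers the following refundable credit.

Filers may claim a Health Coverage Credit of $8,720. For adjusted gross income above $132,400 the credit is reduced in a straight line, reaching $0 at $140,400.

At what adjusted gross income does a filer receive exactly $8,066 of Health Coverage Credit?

$8,066 is 8,066/8,720 of the full $8,720, so 654/8,720 of the $8,000 range has been used: income = $132,400 + $8,000 × 654/8,720 = $133,000.

$133,000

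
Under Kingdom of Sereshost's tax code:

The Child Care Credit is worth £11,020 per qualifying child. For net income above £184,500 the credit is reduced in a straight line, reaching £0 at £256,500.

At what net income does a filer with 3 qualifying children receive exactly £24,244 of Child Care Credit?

Full credit = 3 × £11,020 = £33,060.
£24,244 is 24,244/33,060 of the full £33,060, so 8,816/33,060 of the £72,000 range has been used: income = £184,500 + £72,000 × 8,816/33,060 = £203,700.

£203,700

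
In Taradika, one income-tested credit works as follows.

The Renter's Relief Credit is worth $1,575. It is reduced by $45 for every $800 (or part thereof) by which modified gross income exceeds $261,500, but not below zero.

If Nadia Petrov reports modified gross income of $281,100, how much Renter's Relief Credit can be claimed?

Renter's Relief Credit: income exceeds $261,500 by $19,600, which is 25 full-or-partial $800 increments; reduction = 25 × $45 = $1,125, leaving $450.

$450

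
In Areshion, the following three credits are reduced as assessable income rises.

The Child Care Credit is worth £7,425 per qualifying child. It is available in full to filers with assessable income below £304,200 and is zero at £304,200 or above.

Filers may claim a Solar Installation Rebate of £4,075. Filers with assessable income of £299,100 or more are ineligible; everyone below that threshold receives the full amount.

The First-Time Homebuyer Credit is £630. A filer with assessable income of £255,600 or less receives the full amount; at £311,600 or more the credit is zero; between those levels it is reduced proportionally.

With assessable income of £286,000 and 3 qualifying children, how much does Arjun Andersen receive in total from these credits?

£26,638

Child Care Credit: base = 3 × £7,425 = £22,275. £286,000 is below the £304,200 cutoff, so the full £22,275 applies.
Solar Installation Rebate: £286,000 is below the £299,100 cutoff, so the full £4,075 applies.
First-Time Homebuyer Credit: £286,000 is £30,400 into a £56,000 phase-out range, leaving 25,600/56,000 of the credit: £630 × 25,600/56,000 = £288.
Total: £22,275 + £4,075 + £288 = £26,638.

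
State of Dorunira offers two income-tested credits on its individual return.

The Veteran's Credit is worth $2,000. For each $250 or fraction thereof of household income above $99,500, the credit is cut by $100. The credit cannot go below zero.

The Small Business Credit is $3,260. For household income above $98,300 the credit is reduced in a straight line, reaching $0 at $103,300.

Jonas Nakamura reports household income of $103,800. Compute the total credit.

$200

Veteran's Credit: income exceeds $99,500 by $4,300, which is 18 full-or-partial $250 increments; reduction = 18 × $100 = $1,800, leaving $200.
Small Business Credit: $103,800 is at or above $103,300, so the credit is $0.
Total: $200 + $0 = $200.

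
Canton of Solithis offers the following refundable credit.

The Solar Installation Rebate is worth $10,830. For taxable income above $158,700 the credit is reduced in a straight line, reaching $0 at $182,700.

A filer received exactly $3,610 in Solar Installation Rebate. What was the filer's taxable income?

$174,700

$3,610 is 3,610/10,830 of the full $10,830, so 7,220/10,830 of the $24,000 range has been used: income = $158,700 + $24,000 × 7,220/10,830 = $174,700.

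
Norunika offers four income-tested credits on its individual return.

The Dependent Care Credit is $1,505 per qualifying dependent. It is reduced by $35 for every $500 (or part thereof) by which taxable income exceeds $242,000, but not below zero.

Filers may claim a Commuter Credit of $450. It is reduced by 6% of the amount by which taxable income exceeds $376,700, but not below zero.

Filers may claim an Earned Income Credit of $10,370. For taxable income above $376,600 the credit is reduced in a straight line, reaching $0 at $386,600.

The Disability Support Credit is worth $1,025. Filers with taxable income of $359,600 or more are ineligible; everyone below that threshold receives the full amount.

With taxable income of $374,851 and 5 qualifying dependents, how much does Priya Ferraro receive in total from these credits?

Dependent Care Credit: base = 5 × $1,505 = $7,525. income exceeds $242,000 by $132,851 → 266 increments × $35 = $9,310 ≥ base, so the credit is $0.
Commuter Credit: $374,851 is at or below the $376,700 threshold, so the full $450 applies.
Earned Income Credit: $374,851 is at or below the $376,600 threshold, so the full $10,370 applies.
Disability Support Credit: $374,851 meets or exceeds the $359,600 cutoff, so the credit is $0.
Total: $0 + $450 + $10,370 + $0 = $10,820.

$10,820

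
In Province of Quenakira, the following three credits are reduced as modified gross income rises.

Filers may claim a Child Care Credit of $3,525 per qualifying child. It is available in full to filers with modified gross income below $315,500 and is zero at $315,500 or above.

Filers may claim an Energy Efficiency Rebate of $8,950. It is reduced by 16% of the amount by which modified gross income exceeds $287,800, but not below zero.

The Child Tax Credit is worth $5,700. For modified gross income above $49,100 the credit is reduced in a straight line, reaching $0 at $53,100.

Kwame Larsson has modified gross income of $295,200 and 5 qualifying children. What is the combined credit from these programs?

$25,391

Child Care Credit: base = 5 × $3,525 = $17,625. $295,200 is below the $315,500 cutoff, so the full $17,625 applies.
Energy Efficiency Rebate: 16% of the $7,400 excess over $287,800 is $1,184; credit = $8,950 − $1,184 = $7,766.
Child Tax Credit: $295,200 is at or above $53,100, so the credit is $0.
Total: $17,625 + $7,766 + $0 = $25,391.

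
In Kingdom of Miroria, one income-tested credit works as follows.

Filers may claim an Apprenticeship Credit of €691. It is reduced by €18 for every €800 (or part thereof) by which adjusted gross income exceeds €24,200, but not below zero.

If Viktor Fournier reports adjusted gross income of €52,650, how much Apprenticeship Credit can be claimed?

Apprenticeship Credit: income exceeds €24,200 by €28,450, which is 36 full-or-partial €800 increments; reduction = 36 × €18 = €648, leaving €43.

€43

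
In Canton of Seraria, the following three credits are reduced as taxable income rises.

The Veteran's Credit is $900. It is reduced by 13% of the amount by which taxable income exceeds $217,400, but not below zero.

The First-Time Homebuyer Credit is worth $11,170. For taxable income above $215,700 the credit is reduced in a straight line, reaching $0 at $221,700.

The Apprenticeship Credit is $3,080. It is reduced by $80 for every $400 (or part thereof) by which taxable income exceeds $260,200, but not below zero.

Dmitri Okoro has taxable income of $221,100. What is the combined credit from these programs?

Veteran's Credit: 13% of the $3,700 excess over $217,400 is $481; credit = $900 − $481 = $419.
First-Time Homebuyer Credit: $221,100 is $5,400 into a $6,000 phase-out range, leaving 600/6,000 of the credit: $11,170 × 600/6,000 = $1,117.
Apprenticeship Credit: $221,100 is at or below the $260,200 threshold, so the full $3,080 applies.
Total: $419 + $1,117 + $3,080 = $4,616.

$4,616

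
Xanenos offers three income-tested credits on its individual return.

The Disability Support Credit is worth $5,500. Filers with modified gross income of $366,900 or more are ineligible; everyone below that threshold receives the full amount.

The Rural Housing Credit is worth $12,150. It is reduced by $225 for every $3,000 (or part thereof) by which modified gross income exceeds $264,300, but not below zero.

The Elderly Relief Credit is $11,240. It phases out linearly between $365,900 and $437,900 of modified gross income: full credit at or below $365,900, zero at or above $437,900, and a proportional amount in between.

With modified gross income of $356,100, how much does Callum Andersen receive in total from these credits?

$21,915

Disability Support Credit: $356,100 is below the $366,900 cutoff, so the full $5,500 applies.
Rural Housing Credit: income exceeds $264,300 by $91,800, which is 31 full-or-partial $3,000 increments; reduction = 31 × $225 = $6,975, leaving $5,175.
Elderly Relief Credit: $356,100 is at or below the $365,900 threshold, so the full $11,240 applies.
Total: $5,500 + $5,175 + $11,240 = $21,915.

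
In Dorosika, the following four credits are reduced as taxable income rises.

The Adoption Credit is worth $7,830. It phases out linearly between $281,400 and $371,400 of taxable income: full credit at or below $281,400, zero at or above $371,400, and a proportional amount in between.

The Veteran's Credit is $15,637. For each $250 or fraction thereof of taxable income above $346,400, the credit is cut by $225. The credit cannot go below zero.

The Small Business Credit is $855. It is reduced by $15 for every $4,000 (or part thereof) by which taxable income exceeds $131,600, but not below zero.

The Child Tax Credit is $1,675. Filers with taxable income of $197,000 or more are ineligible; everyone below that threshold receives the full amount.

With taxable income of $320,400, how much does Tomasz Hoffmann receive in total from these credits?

$20,209

Adoption Credit: $320,400 is $39,000 into a $90,000 phase-out range, leaving 51,000/90,000 of the credit: $7,830 × 51,000/90,000 = $4,437.
Veteran's Credit: $320,400 is at or below the $346,400 threshold, so the full $15,637 applies.
Small Business Credit: income exceeds $131,600 by $188,800, which is 48 full-or-partial $4,000 increments; reduction = 48 × $15 = $720, leaving $135.
Child Tax Credit: $320,400 meets or exceeds the $197,000 cutoff, so the credit is $0.
Total: $4,437 + $15,637 + $135 + $0 = $20,209.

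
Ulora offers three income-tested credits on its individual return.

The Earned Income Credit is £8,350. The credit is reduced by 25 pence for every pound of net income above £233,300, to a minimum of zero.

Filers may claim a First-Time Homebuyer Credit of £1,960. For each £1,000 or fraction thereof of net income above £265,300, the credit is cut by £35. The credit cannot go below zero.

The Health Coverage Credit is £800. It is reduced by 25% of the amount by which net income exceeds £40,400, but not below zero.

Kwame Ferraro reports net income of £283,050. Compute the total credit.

£1,330

Earned Income Credit: 25% of the £49,750 excess over £233,300 is £12,437.50 ≥ base, so the credit is £0.
First-Time Homebuyer Credit: income exceeds £265,300 by £17,750, which is 18 full-or-partial £1,000 increments; reduction = 18 × £35 = £630, leaving £1,330.
Health Coverage Credit: 25% of the £242,650 excess over £40,400 is £60,662.50 ≥ base, so the credit is £0.
Total: £0 + £1,330 + £0 = £1,330.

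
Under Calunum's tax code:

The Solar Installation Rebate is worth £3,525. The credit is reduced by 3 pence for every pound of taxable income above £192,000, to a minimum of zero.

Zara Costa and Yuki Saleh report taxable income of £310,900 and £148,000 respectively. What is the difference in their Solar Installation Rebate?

Zara (£310,900): Solar Installation Rebate: 3% of the £118,900 excess over £192,000 is £3,567 ≥ base, so the credit is £0.
Yuki (£148,000): Solar Installation Rebate: £148,000 is at or below the £192,000 threshold, so the full £3,525 applies.
Difference: |£0 − £3,525| = £3,525.

£3,525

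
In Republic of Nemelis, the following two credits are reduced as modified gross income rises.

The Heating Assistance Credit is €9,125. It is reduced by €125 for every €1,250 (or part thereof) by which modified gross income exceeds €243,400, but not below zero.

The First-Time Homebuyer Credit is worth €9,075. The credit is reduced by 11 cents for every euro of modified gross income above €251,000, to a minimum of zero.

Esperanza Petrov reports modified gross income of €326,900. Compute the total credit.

Heating Assistance Credit: income exceeds €243,400 by €83,500, which is 67 full-or-partial €1,250 increments; reduction = 67 × €125 = €8,375, leaving €750.
First-Time Homebuyer Credit: 11% of the €75,900 excess over €251,000 is €8,349; credit = €9,075 − €8,349 = €726.
Total: €750 + €726 = €1,476.

€1,476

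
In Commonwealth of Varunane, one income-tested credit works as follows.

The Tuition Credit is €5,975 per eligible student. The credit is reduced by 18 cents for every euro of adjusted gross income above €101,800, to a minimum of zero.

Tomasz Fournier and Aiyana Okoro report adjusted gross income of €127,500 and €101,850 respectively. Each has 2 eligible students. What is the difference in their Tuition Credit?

Tomasz (€127,500): Tuition Credit: base = 2 × €5,975 = €11,950. 18% of the €25,700 excess over €101,800 is €4,626; credit = €11,950 − €4,626 = €7,324.
Aiyana (€101,850): Tuition Credit: base = 2 × €5,975 = €11,950. 18% of the €50 excess over €101,800 is €9; credit = €11,950 − €9 = €11,941.
Difference: |€7,324 − €11,941| = €4,617.

€4,617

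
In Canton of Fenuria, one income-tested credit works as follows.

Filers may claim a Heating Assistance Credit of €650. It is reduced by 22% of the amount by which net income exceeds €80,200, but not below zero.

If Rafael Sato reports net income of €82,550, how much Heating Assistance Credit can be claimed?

€133

Heating Assistance Credit: 22% of the €2,350 excess over €80,200 is €517; credit = €650 − €517 = €133.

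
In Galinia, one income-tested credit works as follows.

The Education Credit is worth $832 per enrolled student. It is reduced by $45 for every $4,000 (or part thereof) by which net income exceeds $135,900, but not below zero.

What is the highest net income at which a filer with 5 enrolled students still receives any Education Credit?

Full credit = 5 × $832 = $4,160.
After 92 increments the reduction is 92 × $45 = $4,140, leaving $20; one more increment wipes it out. Increment 92 ends at excess 92 × $4,000 = $368,000, so the highest qualifying income is $135,900 + $368,000 = $503,900.

$503,900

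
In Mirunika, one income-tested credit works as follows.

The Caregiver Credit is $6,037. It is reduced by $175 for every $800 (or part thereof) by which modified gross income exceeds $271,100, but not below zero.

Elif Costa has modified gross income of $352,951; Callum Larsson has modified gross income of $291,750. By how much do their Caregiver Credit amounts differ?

Elif ($352,951): Caregiver Credit: income exceeds $271,100 by $81,851 → 103 increments × $175 = $18,025 ≥ base, so the credit is $0.
Callum ($291,750): Caregiver Credit: income exceeds $271,100 by $20,650, which is 26 full-or-partial $800 increments; reduction = 26 × $175 = $4,550, leaving $1,487.
Difference: |$0 − $1,487| = $1,487.

$1,487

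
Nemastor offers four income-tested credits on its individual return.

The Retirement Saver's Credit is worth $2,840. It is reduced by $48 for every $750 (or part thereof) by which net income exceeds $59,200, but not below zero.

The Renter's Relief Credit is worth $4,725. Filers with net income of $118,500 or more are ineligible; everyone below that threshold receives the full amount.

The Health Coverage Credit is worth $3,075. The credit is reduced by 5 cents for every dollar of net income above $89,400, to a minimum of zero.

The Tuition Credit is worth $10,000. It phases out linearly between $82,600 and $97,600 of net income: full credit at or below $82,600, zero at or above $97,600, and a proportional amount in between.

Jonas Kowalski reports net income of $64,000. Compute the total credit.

Retirement Saver's Credit: income exceeds $59,200 by $4,800, which is 7 full-or-partial $750 increments; reduction = 7 × $48 = $336, leaving $2,504.
Renter's Relief Credit: $64,000 is below the $118,500 cutoff, so the full $4,725 applies.
Health Coverage Credit: $64,000 is at or below the $89,400 threshold, so the full $3,075 applies.
Tuition Credit: $64,000 is at or below the $82,600 threshold, so the full $10,000 applies.
Total: $2,504 + $4,725 + $3,075 + $10,000 = $20,304.

$20,304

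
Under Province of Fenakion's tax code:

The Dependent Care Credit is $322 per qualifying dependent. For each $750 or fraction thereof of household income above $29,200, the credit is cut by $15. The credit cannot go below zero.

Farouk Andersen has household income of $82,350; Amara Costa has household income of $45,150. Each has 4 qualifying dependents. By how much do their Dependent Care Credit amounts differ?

$735

Farouk ($82,350): Dependent Care Credit: base = 4 × $322 = $1,288. income exceeds $29,200 by $53,150, which is 71 full-or-partial $750 increments; reduction = 71 × $15 = $1,065, leaving $223.
Amara ($45,150): Dependent Care Credit: base = 4 × $322 = $1,288. income exceeds $29,200 by $15,950, which is 22 full-or-partial $750 increments; reduction = 22 × $15 = $330, leaving $958.
Difference: |$223 − $958| = $735.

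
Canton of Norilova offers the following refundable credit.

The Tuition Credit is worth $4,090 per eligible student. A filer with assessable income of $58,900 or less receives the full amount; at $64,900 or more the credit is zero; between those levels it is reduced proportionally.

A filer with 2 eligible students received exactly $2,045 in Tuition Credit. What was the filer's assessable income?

$63,400

Full credit = 2 × $4,090 = $8,180.
$2,045 is 2,045/8,180 of the full $8,180, so 6,135/8,180 of the $6,000 range has been used: income = $58,900 + $6,000 × 6,135/8,180 = $63,400.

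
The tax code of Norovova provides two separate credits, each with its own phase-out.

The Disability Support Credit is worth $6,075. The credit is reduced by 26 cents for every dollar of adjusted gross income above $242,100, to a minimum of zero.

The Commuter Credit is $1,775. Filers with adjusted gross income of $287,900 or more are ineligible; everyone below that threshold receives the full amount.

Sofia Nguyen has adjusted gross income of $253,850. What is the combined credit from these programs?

$4,795

Disability Support Credit: 26% of the $11,750 excess over $242,100 is $3,055; credit = $6,075 − $3,055 = $3,020.
Commuter Credit: $253,850 is below the $287,900 cutoff, so the full $1,775 applies.
Total: $3,020 + $1,775 = $4,795.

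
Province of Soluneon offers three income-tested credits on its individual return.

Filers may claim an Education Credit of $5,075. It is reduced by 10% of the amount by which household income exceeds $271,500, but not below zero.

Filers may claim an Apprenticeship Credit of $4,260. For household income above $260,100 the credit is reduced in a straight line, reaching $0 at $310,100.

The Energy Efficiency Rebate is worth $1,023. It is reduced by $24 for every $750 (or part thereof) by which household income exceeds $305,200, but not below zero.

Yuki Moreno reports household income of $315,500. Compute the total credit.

Education Credit: 10% of the $44,000 excess over $271,500 is $4,400; credit = $5,075 − $4,400 = $675.
Apprenticeship Credit: $315,500 is at or above $310,100, so the credit is $0.
Energy Efficiency Rebate: income exceeds $305,200 by $10,300, which is 14 full-or-partial $750 increments; reduction = 14 × $24 = $336, leaving $687.
Total: $675 + $0 + $687 = $1,362.

$1,362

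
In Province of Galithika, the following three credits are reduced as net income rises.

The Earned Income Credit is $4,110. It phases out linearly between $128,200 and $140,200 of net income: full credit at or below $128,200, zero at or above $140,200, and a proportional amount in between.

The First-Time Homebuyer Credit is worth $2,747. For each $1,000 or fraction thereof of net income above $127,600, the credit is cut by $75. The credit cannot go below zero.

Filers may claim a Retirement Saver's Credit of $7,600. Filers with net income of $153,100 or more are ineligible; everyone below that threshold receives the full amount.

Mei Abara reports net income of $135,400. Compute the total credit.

$11,391

Earned Income Credit: $135,400 is $7,200 into a $12,000 phase-out range, leaving 4,800/12,000 of the credit: $4,110 × 4,800/12,000 = $1,644.
First-Time Homebuyer Credit: income exceeds $127,600 by $7,800, which is 8 full-or-partial $1,000 increments; reduction = 8 × $75 = $600, leaving $2,147.
Retirement Saver's Credit: $135,400 is below the $153,100 cutoff, so the full $7,600 applies.
Total: $1,644 + $2,147 + $7,600 = $11,391.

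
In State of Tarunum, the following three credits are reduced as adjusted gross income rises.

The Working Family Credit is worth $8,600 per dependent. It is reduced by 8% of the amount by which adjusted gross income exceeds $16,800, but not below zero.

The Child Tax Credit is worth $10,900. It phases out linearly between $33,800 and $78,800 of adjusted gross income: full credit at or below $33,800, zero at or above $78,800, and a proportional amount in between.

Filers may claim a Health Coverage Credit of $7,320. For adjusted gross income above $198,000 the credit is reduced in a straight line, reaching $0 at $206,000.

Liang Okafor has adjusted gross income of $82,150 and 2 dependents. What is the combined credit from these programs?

$19,292

Working Family Credit: base = 2 × $8,600 = $17,200. 8% of the $65,350 excess over $16,800 is $5,228; credit = $17,200 − $5,228 = $11,972.
Child Tax Credit: $82,150 is at or above $78,800, so the credit is $0.
Health Coverage Credit: $82,150 is at or below the $198,000 threshold, so the full $7,320 applies.
Total: $11,972 + $0 + $7,320 = $19,292.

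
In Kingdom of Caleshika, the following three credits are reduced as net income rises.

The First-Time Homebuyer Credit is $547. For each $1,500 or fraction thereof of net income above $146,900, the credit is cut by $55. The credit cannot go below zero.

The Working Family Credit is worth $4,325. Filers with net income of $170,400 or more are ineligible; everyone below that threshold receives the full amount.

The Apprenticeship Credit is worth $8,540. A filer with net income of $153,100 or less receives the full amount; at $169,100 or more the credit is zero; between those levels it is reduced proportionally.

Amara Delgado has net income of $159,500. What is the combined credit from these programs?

$9,501

First-Time Homebuyer Credit: income exceeds $146,900 by $12,600, which is 9 full-or-partial $1,500 increments; reduction = 9 × $55 = $495, leaving $52.
Working Family Credit: $159,500 is below the $170,400 cutoff, so the full $4,325 applies.
Apprenticeship Credit: $159,500 is $6,400 into a $16,000 phase-out range, leaving 9,600/16,000 of the credit: $8,540 × 9,600/16,000 = $5,124.
Total: $52 + $4,325 + $5,124 = $9,501.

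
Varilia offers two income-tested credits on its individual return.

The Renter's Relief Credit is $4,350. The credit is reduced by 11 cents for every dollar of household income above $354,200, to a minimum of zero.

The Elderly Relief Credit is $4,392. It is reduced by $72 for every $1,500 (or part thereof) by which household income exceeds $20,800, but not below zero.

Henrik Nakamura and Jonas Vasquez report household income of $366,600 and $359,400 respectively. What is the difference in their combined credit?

$792

Henrik ($366,600): Renter's Relief Credit: 11% of the $12,400 excess over $354,200 is $1,364; credit = $4,350 − $1,364 = $2,986. Elderly Relief Credit: income exceeds $20,800 by $345,800 → 231 increments × $72 = $16,632 ≥ base, so the credit is $0. total $2,986 + $0 = $2,986
Jonas ($359,400): Renter's Relief Credit: 11% of the $5,200 excess over $354,200 is $572; credit = $4,350 − $572 = $3,778. Elderly Relief Credit: income exceeds $20,800 by $338,600 → 226 increments × $72 = $16,272 ≥ base, so the credit is $0. total $3,778 + $0 = $3,778
Difference: |$2,986 − $3,778| = $792.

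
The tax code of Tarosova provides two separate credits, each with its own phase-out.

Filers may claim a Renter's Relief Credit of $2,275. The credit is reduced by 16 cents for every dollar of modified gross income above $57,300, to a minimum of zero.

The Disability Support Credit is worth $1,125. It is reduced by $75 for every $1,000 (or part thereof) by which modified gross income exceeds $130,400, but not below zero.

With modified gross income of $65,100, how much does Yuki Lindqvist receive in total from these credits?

Renter's Relief Credit: 16% of the $7,800 excess over $57,300 is $1,248; credit = $2,275 − $1,248 = $1,027.
Disability Support Credit: $65,100 is at or below the $130,400 threshold, so the full $1,125 applies.
Total: $1,027 + $1,125 = $2,152.

$2,152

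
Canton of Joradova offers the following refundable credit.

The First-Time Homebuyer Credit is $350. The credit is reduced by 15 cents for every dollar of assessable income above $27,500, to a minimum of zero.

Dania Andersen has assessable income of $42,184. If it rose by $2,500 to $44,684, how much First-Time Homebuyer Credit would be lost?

$0

At $42,184 — 15% of the $14,684 excess over $27,500 is $2,202.60 ≥ base, so the credit is $0.
At $44,684 — 15% of the $17,184 excess over $27,500 is $2,577.60 ≥ base, so the credit is $0.
Lost: $0 − $0 = $0.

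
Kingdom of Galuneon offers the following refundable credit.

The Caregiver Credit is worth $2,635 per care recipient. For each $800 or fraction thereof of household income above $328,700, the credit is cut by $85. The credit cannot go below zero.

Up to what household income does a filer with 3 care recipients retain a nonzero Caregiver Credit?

Full credit = 3 × $2,635 = $7,905.
After 92 increments the reduction is 92 × $85 = $7,820, leaving $85; one more increment wipes it out. Increment 92 ends at excess 92 × $800 = $73,600, so the highest qualifying income is $328,700 + $73,600 = $402,300.

$402,300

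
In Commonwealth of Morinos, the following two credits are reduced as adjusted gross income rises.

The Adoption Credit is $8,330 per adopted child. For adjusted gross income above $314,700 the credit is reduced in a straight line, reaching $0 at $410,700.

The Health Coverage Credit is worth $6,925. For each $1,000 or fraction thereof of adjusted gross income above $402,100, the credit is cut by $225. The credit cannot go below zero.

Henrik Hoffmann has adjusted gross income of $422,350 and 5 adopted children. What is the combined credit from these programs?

$2,200

Adoption Credit: base = 5 × $8,330 = $41,650. $422,350 is at or above $410,700, so the credit is $0.
Health Coverage Credit: income exceeds $402,100 by $20,250, which is 21 full-or-partial $1,000 increments; reduction = 21 × $225 = $4,725, leaving $2,200.
Total: $0 + $2,200 = $2,200.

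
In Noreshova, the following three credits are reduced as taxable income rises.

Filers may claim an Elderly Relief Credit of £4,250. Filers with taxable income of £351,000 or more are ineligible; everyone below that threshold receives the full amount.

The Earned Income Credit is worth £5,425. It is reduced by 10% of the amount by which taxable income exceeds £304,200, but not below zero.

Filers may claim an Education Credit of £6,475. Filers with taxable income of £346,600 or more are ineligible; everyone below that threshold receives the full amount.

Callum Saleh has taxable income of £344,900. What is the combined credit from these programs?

£12,080

Elderly Relief Credit: £344,900 is below the £351,000 cutoff, so the full £4,250 applies.
Earned Income Credit: 10% of the £40,700 excess over £304,200 is £4,070; credit = £5,425 − £4,070 = £1,355.
Education Credit: £344,900 is below the £346,600 cutoff, so the full £6,475 applies.
Total: £4,250 + £1,355 + £6,475 = £12,080.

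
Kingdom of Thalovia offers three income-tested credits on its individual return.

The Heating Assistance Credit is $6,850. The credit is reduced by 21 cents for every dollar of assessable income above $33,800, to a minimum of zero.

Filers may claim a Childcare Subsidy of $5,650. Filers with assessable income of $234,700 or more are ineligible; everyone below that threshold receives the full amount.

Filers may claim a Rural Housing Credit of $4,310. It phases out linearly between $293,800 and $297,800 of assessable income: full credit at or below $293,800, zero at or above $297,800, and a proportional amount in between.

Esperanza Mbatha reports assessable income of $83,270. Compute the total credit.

$9,960

Heating Assistance Credit: 21% of the $49,470 excess over $33,800 is $10,388.70 ≥ base, so the credit is $0.
Childcare Subsidy: $83,270 is below the $234,700 cutoff, so the full $5,650 applies.
Rural Housing Credit: $83,270 is at or below the $293,800 threshold, so the full $4,310 applies.
Total: $0 + $5,650 + $4,310 = $9,960.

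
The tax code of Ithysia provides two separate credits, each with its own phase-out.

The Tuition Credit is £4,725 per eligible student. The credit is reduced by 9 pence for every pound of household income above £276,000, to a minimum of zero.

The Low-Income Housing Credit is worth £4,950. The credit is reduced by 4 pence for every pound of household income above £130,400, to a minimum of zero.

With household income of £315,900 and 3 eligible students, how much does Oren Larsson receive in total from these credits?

Tuition Credit: base = 3 × £4,725 = £14,175. 9% of the £39,900 excess over £276,000 is £3,591; credit = £14,175 − £3,591 = £10,584.
Low-Income Housing Credit: 4% of the £185,500 excess over £130,400 is £7,420 ≥ base, so the credit is £0.
Total: £10,584 + £0 = £10,584.

£10,584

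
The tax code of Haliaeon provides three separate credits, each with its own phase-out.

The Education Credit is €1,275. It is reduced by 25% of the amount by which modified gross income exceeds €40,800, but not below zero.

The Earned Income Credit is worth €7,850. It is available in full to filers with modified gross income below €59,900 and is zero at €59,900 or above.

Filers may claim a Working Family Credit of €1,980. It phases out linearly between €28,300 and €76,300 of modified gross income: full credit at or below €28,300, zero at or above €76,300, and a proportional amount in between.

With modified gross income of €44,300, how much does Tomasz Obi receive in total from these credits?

Education Credit: 25% of the €3,500 excess over €40,800 is €875; credit = €1,275 − €875 = €400.
Earned Income Credit: €44,300 is below the €59,900 cutoff, so the full €7,850 applies.
Working Family Credit: €44,300 is €16,000 into a €48,000 phase-out range, leaving 32,000/48,000 of the credit: €1,980 × 32,000/48,000 = €1,320.
Total: €400 + €7,850 + €1,320 = €9,570.

€9,570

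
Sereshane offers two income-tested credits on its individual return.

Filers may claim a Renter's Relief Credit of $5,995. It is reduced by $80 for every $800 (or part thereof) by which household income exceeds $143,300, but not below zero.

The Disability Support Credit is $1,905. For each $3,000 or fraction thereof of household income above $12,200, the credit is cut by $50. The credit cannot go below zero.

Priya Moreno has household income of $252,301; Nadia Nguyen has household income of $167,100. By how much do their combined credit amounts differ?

$3,595

Priya ($252,301): Renter's Relief Credit: income exceeds $143,300 by $109,001 → 137 increments × $80 = $10,960 ≥ base, so the credit is $0. Disability Support Credit: income exceeds $12,200 by $240,101 → 81 increments × $50 = $4,050 ≥ base, so the credit is $0. total $0 + $0 = $0
Nadia ($167,100): Renter's Relief Credit: income exceeds $143,300 by $23,800, which is 30 full-or-partial $800 increments; reduction = 30 × $80 = $2,400, leaving $3,595. Disability Support Credit: income exceeds $12,200 by $154,900 → 52 increments × $50 = $2,600 ≥ base, so the credit is $0. total $3,595 + $0 = $3,595
Difference: |$0 − $3,595| = $3,595.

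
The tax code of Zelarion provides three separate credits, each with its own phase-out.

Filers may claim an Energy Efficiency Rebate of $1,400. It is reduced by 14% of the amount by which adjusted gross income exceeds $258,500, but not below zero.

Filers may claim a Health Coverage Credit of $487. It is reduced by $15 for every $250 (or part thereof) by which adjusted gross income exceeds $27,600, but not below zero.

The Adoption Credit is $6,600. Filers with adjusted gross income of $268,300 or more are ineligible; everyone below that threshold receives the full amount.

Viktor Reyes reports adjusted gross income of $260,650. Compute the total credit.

$7,699

Energy Efficiency Rebate: 14% of the $2,150 excess over $258,500 is $301; credit = $1,400 − $301 = $1,099.
Health Coverage Credit: income exceeds $27,600 by $233,050 → 933 increments × $15 = $13,995 ≥ base, so the credit is $0.
Adoption Credit: $260,650 is below the $268,300 cutoff, so the full $6,600 applies.
Total: $1,099 + $0 + $6,600 = $7,699.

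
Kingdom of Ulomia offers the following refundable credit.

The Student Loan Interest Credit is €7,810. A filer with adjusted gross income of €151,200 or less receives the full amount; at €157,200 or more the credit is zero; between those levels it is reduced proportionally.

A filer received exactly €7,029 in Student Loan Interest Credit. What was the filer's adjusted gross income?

€151,800

€7,029 is 7,029/7,810 of the full €7,810, so 781/7,810 of the €6,000 range has been used: income = €151,200 + €6,000 × 781/7,810 = €151,800.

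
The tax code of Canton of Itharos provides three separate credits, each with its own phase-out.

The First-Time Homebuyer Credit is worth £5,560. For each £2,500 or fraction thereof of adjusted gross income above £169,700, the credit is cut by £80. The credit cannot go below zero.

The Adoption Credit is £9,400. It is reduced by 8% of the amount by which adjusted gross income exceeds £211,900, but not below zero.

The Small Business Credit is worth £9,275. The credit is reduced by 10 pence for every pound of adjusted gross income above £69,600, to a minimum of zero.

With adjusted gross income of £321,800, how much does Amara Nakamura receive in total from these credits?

£1,288

First-Time Homebuyer Credit: income exceeds £169,700 by £152,100, which is 61 full-or-partial £2,500 increments; reduction = 61 × £80 = £4,880, leaving £680.
Adoption Credit: 8% of the £109,900 excess over £211,900 is £8,792; credit = £9,400 − £8,792 = £608.
Small Business Credit: 10% of the £252,200 excess over £69,600 is £25,220 ≥ base, so the credit is £0.
Total: £680 + £608 + £0 = £1,288.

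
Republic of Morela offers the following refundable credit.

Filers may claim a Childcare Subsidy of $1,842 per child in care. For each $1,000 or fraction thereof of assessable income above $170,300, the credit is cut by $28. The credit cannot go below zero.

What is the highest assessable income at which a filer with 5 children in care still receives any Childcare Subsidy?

$498,300

Full credit = 5 × $1,842 = $9,210.
After 328 increments the reduction is 328 × $28 = $9,184, leaving $26; one more increment wipes it out. Increment 328 ends at excess 328 × $1,000 = $328,000, so the highest qualifying income is $170,300 + $328,000 = $498,300.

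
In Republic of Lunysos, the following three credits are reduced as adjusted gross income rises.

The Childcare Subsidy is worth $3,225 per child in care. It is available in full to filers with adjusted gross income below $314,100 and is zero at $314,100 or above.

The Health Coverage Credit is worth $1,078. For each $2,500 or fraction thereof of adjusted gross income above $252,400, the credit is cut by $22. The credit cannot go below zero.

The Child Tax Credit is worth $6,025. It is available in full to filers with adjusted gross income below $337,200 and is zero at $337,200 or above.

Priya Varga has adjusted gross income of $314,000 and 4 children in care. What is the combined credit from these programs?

$19,453

Childcare Subsidy: base = 4 × $3,225 = $12,900. $314,000 is below the $314,100 cutoff, so the full $12,900 applies.
Health Coverage Credit: income exceeds $252,400 by $61,600, which is 25 full-or-partial $2,500 increments; reduction = 25 × $22 = $550, leaving $528.
Child Tax Credit: $314,000 is below the $337,200 cutoff, so the full $6,025 applies.
Total: $12,900 + $528 + $6,025 = $19,453.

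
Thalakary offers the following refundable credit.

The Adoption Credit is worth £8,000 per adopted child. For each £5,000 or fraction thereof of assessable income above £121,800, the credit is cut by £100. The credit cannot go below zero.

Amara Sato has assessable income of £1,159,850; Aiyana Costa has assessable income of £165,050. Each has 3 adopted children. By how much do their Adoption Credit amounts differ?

£19,900

Amara (£1,159,850): Adoption Credit: base = 3 × £8,000 = £24,000. income exceeds £121,800 by £1,038,050, which is 208 full-or-partial £5,000 increments; reduction = 208 × £100 = £20,800, leaving £3,200.
Aiyana (£165,050): Adoption Credit: base = 3 × £8,000 = £24,000. income exceeds £121,800 by £43,250, which is 9 full-or-partial £5,000 increments; reduction = 9 × £100 = £900, leaving £23,100.
Difference: |£3,200 − £23,100| = £19,900.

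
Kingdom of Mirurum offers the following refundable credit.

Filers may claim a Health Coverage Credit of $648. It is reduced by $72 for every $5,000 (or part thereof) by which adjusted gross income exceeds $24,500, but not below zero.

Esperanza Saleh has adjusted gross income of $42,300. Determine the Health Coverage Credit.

$360

Health Coverage Credit: income exceeds $24,500 by $17,800, which is 4 full-or-partial $5,000 increments; reduction = 4 × $72 = $288, leaving $360.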